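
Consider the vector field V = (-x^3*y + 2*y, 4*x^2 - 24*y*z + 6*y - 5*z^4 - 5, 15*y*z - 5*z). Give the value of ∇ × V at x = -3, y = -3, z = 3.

(513, 0, -53)

(∇×V)₁ = ∂V₃/∂y − ∂V₂/∂z = 24*y + 20*z^3 + 15*z
(∇×V)₂ = ∂V₁/∂z − ∂V₃/∂x = 0
(∇×V)₃ = ∂V₂/∂x − ∂V₁/∂y = x^3 + 8*x - 2
∇×V = (24*y + 20*z^3 + 15*z, 0, x^3 + 8*x - 2)
At (-3, -3, 3): (513, 0, -53).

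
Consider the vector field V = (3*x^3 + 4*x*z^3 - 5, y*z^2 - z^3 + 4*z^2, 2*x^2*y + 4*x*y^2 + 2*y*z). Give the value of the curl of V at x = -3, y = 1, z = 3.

(-3, -316, 0)

(∇×V)₁ = ∂V₃/∂y − ∂V₂/∂z = 2*x^2 + 8*x*y - 2*y*z + 3*z^2 - 6*z
(∇×V)₂ = ∂V₁/∂z − ∂V₃/∂x = -4*x*y + 12*x*z^2 - 4*y^2
(∇×V)₃ = ∂V₂/∂x − ∂V₁/∂y = 0
∇×V = (2*x^2 + 8*x*y - 2*y*z + 3*z^2 - 6*z, -4*x*y + 12*x*z^2 - 4*y^2, 0)
At (-3, 1, 3): (-3, -316, 0).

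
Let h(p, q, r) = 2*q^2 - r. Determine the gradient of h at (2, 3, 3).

(0, 12, -1)

∂h/∂p = 0
∂h/∂q = 4*q
∂h/∂r = -1
∇h = (0, 4*q, -1)
At (2, 3, 3): (0, 12, -1).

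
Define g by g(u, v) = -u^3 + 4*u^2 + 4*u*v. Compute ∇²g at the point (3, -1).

-10

∂²g/∂u² = 2*(-3*u + 4)
∂²g/∂v² = 0
∇²g = -6*u + 8
At (3, -1): -10.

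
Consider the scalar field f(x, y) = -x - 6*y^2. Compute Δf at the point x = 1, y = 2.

-12

∂²f/∂x² = 0
∂²f/∂y² = -12
∇²f = -12
At (1, 2): -12.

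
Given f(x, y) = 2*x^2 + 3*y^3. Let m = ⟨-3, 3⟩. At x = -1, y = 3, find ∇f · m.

255

∂f/∂x = 4*x
∂f/∂y = 9*y^2
∇f at (-1, 3) = (-4, 81)
∇f · m = (-4)(-3) + (81)(3) = 255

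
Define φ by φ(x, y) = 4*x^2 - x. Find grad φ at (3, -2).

(23, 0)

∂φ/∂x = 8*x - 1
∂φ/∂y = 0
∇φ = (8*x - 1, 0)
At (3, -2): (23, 0).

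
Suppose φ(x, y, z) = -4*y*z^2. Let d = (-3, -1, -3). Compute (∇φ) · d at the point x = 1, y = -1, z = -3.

∂φ/∂x = 0
∂φ/∂y = -4*z^2
∂φ/∂z = -8*y*z
∇φ at (1, -1, -3) = (0, -36, -24)
∇φ · d = (0)(-3) + (-36)(-1) + (-24)(-3) = 108

108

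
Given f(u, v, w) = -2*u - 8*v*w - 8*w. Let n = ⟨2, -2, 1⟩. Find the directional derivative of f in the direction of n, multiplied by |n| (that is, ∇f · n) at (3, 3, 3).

12

∂f/∂u = -2
∂f/∂v = -8*w
∂f/∂w = -8*v - 8
∇f at (3, 3, 3) = (-2, -24, -32)
∇f · n = (-2)(2) + (-24)(-2) + (-32)(1) = 12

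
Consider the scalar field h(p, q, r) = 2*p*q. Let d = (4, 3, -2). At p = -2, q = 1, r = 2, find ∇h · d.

-4

∂h/∂p = 2*q
∂h/∂q = 2*p
∂h/∂r = 0
∇h at (-2, 1, 2) = (2, -4, 0)
∇h · d = (2)(4) + (-4)(3) + (0)(-2) = -4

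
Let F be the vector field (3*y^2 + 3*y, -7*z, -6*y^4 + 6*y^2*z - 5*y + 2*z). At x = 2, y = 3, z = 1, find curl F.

(∇×F)₁ = ∂F₃/∂y − ∂F₂/∂z = -24*y^3 + 12*y*z + 2
(∇×F)₂ = ∂F₁/∂z − ∂F₃/∂x = 0
(∇×F)₃ = ∂F₂/∂x − ∂F₁/∂y = -6*y - 3
∇×F = (-24*y^3 + 12*y*z + 2, 0, -6*y - 3)
At (2, 3, 1): (-610, 0, -21).

(-610, 0, -21)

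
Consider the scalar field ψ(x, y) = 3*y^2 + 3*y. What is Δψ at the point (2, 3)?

6

∂²ψ/∂x² = 0
∂²ψ/∂y² = 6
∇²ψ = 6
At (2, 3): 6.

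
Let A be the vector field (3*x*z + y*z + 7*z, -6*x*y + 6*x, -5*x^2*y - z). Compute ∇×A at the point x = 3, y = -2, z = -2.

(∇×A)₁ = ∂A₃/∂y − ∂A₂/∂z = -5*x^2
(∇×A)₂ = ∂A₁/∂z − ∂A₃/∂x = 10*x*y + 3*x + y + 7
(∇×A)₃ = ∂A₂/∂x − ∂A₁/∂y = -6*y - z + 6
∇×A = (-5*x^2, 10*x*y + 3*x + y + 7, -6*y - z + 6)
At (3, -2, -2): (-45, -46, 20).

(-45, -46, 20)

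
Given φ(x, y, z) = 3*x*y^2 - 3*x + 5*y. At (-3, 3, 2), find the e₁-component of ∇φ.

(∇φ)_1 = ∂φ/∂x = 3*y^2 - 3
At (-3, 3, 2): 24.

24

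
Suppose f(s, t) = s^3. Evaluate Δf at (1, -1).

∂²f/∂s² = 6*s
∂²f/∂t² = 0
∇²f = 6*s
At (1, -1): 6.

6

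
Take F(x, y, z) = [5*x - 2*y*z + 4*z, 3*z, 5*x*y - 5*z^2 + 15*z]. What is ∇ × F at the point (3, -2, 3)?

(12, 18, 6)

(∇×F)₁ = ∂F₃/∂y − ∂F₂/∂z = 5*x - 3
(∇×F)₂ = ∂F₁/∂z − ∂F₃/∂x = -7*y + 4
(∇×F)₃ = ∂F₂/∂x − ∂F₁/∂y = 2*z
∇×F = (5*x - 3, -7*y + 4, 2*z)
At (3, -2, 3): (12, 18, 6).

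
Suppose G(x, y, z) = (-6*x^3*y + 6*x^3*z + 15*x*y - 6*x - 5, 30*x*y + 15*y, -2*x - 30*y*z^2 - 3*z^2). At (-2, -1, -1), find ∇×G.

(∇×G)₁ = ∂G₃/∂y − ∂G₂/∂z = -30*z^2
(∇×G)₂ = ∂G₁/∂z − ∂G₃/∂x = 6*x^3 + 2
(∇×G)₃ = ∂G₂/∂x − ∂G₁/∂y = 6*x^3 - 15*x + 30*y
∇×G = (-30*z^2, 6*x^3 + 2, 6*x^3 - 15*x + 30*y)
At (-2, -1, -1): (-30, -46, -48).

(-30, -46, -48)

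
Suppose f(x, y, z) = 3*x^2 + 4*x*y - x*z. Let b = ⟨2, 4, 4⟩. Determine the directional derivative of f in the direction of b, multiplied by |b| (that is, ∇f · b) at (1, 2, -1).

∂f/∂x = 6*x + 4*y - z
∂f/∂y = 4*x
∂f/∂z = -x
∇f at (1, 2, -1) = (15, 4, -1)
∇f · b = (15)(2) + (4)(4) + (-1)(4) = 42

42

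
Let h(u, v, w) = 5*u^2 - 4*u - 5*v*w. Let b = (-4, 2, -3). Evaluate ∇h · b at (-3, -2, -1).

∂h/∂u = 10*u - 4
∂h/∂v = -5*w
∂h/∂w = -5*v
∇h at (-3, -2, -1) = (-34, 5, 10)
∇h · b = (-34)(-4) + (5)(2) + (10)(-3) = 116

116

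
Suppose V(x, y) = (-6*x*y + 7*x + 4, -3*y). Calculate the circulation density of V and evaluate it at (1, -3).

6

∂V₂/∂x = 0
∂V₁/∂y = -6*x
Scalar curl = 6*x
At (1, -3): 6.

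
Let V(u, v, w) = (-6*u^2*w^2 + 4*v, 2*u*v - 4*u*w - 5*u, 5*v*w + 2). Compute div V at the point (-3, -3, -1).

∂V₁/∂u = -12*u*w^2
∂V₂/∂v = 2*u
∂V₃/∂w = 5*v
∇·V = -12*u*w^2 + 2*u + 5*v
At (-3, -3, -1): 15.

15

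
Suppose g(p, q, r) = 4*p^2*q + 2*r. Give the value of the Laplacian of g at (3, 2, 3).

16

∂²g/∂p² = 8*q
∂²g/∂q² = 0
∂²g/∂r² = 0
∇²g = 8*q
At (3, 2, 3): 16.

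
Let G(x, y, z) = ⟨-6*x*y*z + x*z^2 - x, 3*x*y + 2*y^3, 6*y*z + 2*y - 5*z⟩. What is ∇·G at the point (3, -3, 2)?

79

∂G₁/∂x = -6*y*z + z^2 - 1
∂G₂/∂y = 3*x + 6*y^2
∂G₃/∂z = 6*y - 5
∇·G = 3*x + 6*y^2 - 6*y*z + 6*y + z^2 - 6
At (3, -3, 2): 79.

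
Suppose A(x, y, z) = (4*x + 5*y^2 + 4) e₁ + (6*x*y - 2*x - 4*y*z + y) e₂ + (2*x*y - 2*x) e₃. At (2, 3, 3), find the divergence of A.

5

∂A₁/∂x = 4
∂A₂/∂y = 6*x - 4*z + 1
∂A₃/∂z = 0
∇·A = 6*x - 4*z + 5
At (2, 3, 3): 5.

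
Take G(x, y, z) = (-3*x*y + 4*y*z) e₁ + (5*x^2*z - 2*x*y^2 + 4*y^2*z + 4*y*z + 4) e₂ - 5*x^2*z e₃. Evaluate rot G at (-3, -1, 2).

(∇×G)₁ = ∂G₃/∂y − ∂G₂/∂z = -5*x^2 - 4*y^2 - 4*y
(∇×G)₂ = ∂G₁/∂z − ∂G₃/∂x = 10*x*z + 4*y
(∇×G)₃ = ∂G₂/∂x − ∂G₁/∂y = 10*x*z + 3*x - 2*y^2 - 4*z
∇×G = (-5*x^2 - 4*y^2 - 4*y, 10*x*z + 4*y, 10*x*z + 3*x - 2*y^2 - 4*z)
At (-3, -1, 2): (-45, -64, -79).

(-45, -64, -79)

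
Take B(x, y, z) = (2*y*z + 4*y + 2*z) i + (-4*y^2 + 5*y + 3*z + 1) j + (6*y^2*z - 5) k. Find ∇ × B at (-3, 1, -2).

(∇×B)₁ = ∂B₃/∂y − ∂B₂/∂z = 12*y*z - 3
(∇×B)₂ = ∂B₁/∂z − ∂B₃/∂x = 2*y + 2
(∇×B)₃ = ∂B₂/∂x − ∂B₁/∂y = -2*z - 4
∇×B = (12*y*z - 3, 2*y + 2, -2*z - 4)
At (-3, 1, -2): (-27, 4, 0).

(-27, 4, 0)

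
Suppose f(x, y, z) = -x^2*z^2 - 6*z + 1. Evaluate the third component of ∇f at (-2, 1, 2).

(∇f)_3 = ∂f/∂z = -2*x^2*z - 6
At (-2, 1, 2): -22.

-22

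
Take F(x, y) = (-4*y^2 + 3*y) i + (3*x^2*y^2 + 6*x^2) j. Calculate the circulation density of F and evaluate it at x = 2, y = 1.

∂F₂/∂x = 6*x*y^2 + 12*x
∂F₁/∂y = -8*y + 3
Scalar curl = 6*x*y^2 + 12*x + 8*y - 3
At (2, 1): 41.

41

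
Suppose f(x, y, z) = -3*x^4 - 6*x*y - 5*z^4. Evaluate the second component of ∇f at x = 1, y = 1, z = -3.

-6

(∇f)_2 = ∂f/∂y = -6*x
At (1, 1, -3): -6.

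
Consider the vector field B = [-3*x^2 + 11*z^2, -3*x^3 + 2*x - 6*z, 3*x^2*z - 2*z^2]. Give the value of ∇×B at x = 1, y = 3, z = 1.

(6, 16, -7)

(∇×B)₁ = ∂B₃/∂y − ∂B₂/∂z = 6
(∇×B)₂ = ∂B₁/∂z − ∂B₃/∂x = -6*x*z + 22*z
(∇×B)₃ = ∂B₂/∂x − ∂B₁/∂y = -9*x^2 + 2
∇×B = (6, -6*x*z + 22*z, -9*x^2 + 2)
At (1, 3, 1): (6, 16, -7).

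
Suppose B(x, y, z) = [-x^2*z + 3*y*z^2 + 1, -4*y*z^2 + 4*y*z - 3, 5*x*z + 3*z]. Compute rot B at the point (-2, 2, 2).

(24, 10, -12)

(∇×B)₁ = ∂B₃/∂y − ∂B₂/∂z = 8*y*z - 4*y
(∇×B)₂ = ∂B₁/∂z − ∂B₃/∂x = -x^2 + 6*y*z - 5*z
(∇×B)₃ = ∂B₂/∂x − ∂B₁/∂y = -3*z^2
∇×B = (8*y*z - 4*y, -x^2 + 6*y*z - 5*z, -3*z^2)
At (-2, 2, 2): (24, 10, -12).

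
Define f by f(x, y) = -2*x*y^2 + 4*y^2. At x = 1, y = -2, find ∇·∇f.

∂²f/∂x² = 0
∂²f/∂y² = 4*(-x + 2)
∇²f = -4*x + 8
At (1, -2): 4.

4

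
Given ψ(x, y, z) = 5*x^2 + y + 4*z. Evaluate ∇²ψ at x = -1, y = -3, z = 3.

∂²ψ/∂x² = 10
∂²ψ/∂y² = 0
∂²ψ/∂z² = 0
∇²ψ = 10
At (-1, -3, 3): 10.

10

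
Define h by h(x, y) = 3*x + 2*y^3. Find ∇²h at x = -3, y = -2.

-24

∂²h/∂x² = 0
∂²h/∂y² = 12*y
∇²h = 12*y
At (-3, -2): -24.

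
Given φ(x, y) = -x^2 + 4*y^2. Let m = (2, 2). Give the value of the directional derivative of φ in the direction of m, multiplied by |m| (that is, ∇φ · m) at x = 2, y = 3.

40

∂φ/∂x = -2*x
∂φ/∂y = 8*y
∇φ at (2, 3) = (-4, 24)
∇φ · m = (-4)(2) + (24)(2) = 40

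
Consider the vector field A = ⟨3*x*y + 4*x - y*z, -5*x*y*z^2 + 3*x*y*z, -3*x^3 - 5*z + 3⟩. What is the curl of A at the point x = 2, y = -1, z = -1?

(26, 37, 1)

(∇×A)₁ = ∂A₃/∂y − ∂A₂/∂z = 10*x*y*z - 3*x*y
(∇×A)₂ = ∂A₁/∂z − ∂A₃/∂x = 9*x^2 - y
(∇×A)₃ = ∂A₂/∂x − ∂A₁/∂y = -3*x - 5*y*z^2 + 3*y*z + z
∇×A = (10*x*y*z - 3*x*y, 9*x^2 - y, -3*x - 5*y*z^2 + 3*y*z + z)
At (2, -1, -1): (26, 37, 1).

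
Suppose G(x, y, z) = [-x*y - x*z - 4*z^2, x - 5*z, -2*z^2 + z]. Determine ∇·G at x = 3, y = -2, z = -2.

13

∂G₁/∂x = -y - z
∂G₂/∂y = 0
∂G₃/∂z = -4*z + 1
∇·G = -y - 5*z + 1
At (3, -2, -2): 13.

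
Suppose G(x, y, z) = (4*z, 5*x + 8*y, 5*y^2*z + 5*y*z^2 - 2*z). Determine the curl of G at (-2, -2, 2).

(∇×G)₁ = ∂G₃/∂y − ∂G₂/∂z = 10*y*z + 5*z^2
(∇×G)₂ = ∂G₁/∂z − ∂G₃/∂x = 4
(∇×G)₃ = ∂G₂/∂x − ∂G₁/∂y = 5
∇×G = (10*y*z + 5*z^2, 4, 5)
At (-2, -2, 2): (-20, 4, 5).

(-20, 4, 5)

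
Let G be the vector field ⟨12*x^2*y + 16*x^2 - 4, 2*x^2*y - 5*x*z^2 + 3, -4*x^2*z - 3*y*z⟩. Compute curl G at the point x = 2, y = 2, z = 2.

(34, 32, -52)

(∇×G)₁ = ∂G₃/∂y − ∂G₂/∂z = 10*x*z - 3*z
(∇×G)₂ = ∂G₁/∂z − ∂G₃/∂x = 8*x*z
(∇×G)₃ = ∂G₂/∂x − ∂G₁/∂y = -12*x^2 + 4*x*y - 5*z^2
∇×G = (10*x*z - 3*z, 8*x*z, -12*x^2 + 4*x*y - 5*z^2)
At (2, 2, 2): (34, 32, -52).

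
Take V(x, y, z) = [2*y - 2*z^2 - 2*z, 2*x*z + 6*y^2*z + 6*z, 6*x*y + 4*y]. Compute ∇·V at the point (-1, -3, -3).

108

∂V₁/∂x = 0
∂V₂/∂y = 12*y*z
∂V₃/∂z = 0
∇·V = 12*y*z
At (-1, -3, -3): 108.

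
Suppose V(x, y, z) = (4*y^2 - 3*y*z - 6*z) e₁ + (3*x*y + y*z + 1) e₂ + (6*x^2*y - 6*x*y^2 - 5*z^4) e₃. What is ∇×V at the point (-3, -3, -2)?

(∇×V)₁ = ∂V₃/∂y − ∂V₂/∂z = 6*x^2 - 12*x*y - y
(∇×V)₂ = ∂V₁/∂z − ∂V₃/∂x = -12*x*y + 6*y^2 - 3*y - 6
(∇×V)₃ = ∂V₂/∂x − ∂V₁/∂y = -5*y + 3*z
∇×V = (6*x^2 - 12*x*y - y, -12*x*y + 6*y^2 - 3*y - 6, -5*y + 3*z)
At (-3, -3, -2): (-51, -51, 9).

(-51, -51, 9)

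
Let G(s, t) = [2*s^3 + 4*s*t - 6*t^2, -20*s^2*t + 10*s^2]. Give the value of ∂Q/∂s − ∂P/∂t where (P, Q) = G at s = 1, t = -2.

72

∂G₂/∂s = -40*s*t + 20*s
∂G₁/∂t = 4*s - 12*t
Scalar curl = -40*s*t + 16*s + 12*t
At (1, -2): 72.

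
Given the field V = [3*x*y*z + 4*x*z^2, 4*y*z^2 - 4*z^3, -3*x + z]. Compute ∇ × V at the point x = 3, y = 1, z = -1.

(20, -12, 9)

(∇×V)₁ = ∂V₃/∂y − ∂V₂/∂z = -8*y*z + 12*z^2
(∇×V)₂ = ∂V₁/∂z − ∂V₃/∂x = 3*x*y + 8*x*z + 3
(∇×V)₃ = ∂V₂/∂x − ∂V₁/∂y = -3*x*z
∇×V = (-8*y*z + 12*z^2, 3*x*y + 8*x*z + 3, -3*x*z)
At (3, 1, -1): (20, -12, 9).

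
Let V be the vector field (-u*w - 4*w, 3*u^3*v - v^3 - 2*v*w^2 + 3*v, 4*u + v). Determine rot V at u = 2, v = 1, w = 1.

(∇×V)₁ = ∂V₃/∂v − ∂V₂/∂w = 4*v*w + 1
(∇×V)₂ = ∂V₁/∂w − ∂V₃/∂u = -u - 8
(∇×V)₃ = ∂V₂/∂u − ∂V₁/∂v = 9*u^2*v
∇×V = (4*v*w + 1, -u - 8, 9*u^2*v)
At (2, 1, 1): (5, -10, 36).

(5, -10, 36)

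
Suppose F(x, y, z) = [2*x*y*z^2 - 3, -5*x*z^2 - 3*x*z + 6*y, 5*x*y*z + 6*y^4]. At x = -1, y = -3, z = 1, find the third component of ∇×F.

(∇×F)_3 = ∂F₂/∂x − ∂F₁/∂y
= -5*z^2 - 3*z − (2*x*z^2)
= -2*x*z^2 - 5*z^2 - 3*z
At (-1, -3, 1): -6.

-6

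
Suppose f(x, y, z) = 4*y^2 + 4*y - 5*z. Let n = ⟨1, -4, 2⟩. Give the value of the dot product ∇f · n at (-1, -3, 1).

∂f/∂x = 0
∂f/∂y = 8*y + 4
∂f/∂z = -5
∇f at (-1, -3, 1) = (0, -20, -5)
∇f · n = (0)(1) + (-20)(-4) + (-5)(2) = 70

70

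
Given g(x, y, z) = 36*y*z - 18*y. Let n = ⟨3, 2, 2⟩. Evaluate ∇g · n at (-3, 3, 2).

∂g/∂x = 0
∂g/∂y = 36*z - 18
∂g/∂z = 36*y
∇g at (-3, 3, 2) = (0, 54, 108)
∇g · n = (0)(3) + (54)(2) + (108)(2) = 324

324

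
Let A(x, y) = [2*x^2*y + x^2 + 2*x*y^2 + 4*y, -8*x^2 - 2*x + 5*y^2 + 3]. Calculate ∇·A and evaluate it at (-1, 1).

6

∂A₁/∂x = 4*x*y + 2*x + 2*y^2
∂A₂/∂y = 10*y
∇·A = 4*x*y + 2*x + 2*y^2 + 10*y
At (-1, 1): 6.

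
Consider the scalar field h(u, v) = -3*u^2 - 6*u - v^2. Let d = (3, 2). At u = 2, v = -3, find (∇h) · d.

∂h/∂u = -6*u - 6
∂h/∂v = -2*v
∇h at (2, -3) = (-18, 6)
∇h · d = (-18)(3) + (6)(2) = -42

-42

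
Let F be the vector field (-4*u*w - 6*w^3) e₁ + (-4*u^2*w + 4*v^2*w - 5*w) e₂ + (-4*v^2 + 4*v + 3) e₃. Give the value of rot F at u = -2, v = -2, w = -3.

(25, -154, -48)

(∇×F)₁ = ∂F₃/∂v − ∂F₂/∂w = 4*u^2 - 4*v^2 - 8*v + 9
(∇×F)₂ = ∂F₁/∂w − ∂F₃/∂u = -4*u - 18*w^2
(∇×F)₃ = ∂F₂/∂u − ∂F₁/∂v = -8*u*w
∇×F = (4*u^2 - 4*v^2 - 8*v + 9, -4*u - 18*w^2, -8*u*w)
At (-2, -2, -3): (25, -154, -48).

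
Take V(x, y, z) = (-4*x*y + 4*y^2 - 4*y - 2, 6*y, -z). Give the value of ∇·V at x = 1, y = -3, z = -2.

17

∂V₁/∂x = -4*y
∂V₂/∂y = 6
∂V₃/∂z = -1
∇·V = -4*y + 5
At (1, -3, -2): 17.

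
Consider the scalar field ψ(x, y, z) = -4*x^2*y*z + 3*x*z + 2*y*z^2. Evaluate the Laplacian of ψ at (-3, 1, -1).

∂²ψ/∂x² = -8*y*z
∂²ψ/∂y² = 0
∂²ψ/∂z² = 4*y
∇²ψ = -8*y*z + 4*y
At (-3, 1, -1): 12.

12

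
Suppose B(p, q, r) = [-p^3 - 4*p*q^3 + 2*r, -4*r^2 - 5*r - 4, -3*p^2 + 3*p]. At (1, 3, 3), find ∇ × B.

(∇×B)₁ = ∂B₃/∂q − ∂B₂/∂r = 8*r + 5
(∇×B)₂ = ∂B₁/∂r − ∂B₃/∂p = 6*p - 1
(∇×B)₃ = ∂B₂/∂p − ∂B₁/∂q = 12*p*q^2
∇×B = (8*r + 5, 6*p - 1, 12*p*q^2)
At (1, 3, 3): (29, 5, 108).

(29, 5, 108)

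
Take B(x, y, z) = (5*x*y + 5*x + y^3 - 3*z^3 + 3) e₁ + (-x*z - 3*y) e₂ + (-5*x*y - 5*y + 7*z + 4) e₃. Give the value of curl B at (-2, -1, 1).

(3, -14, 6)

(∇×B)₁ = ∂B₃/∂y − ∂B₂/∂z = -4*x - 5
(∇×B)₂ = ∂B₁/∂z − ∂B₃/∂x = 5*y - 9*z^2
(∇×B)₃ = ∂B₂/∂x − ∂B₁/∂y = -5*x - 3*y^2 - z
∇×B = (-4*x - 5, 5*y - 9*z^2, -5*x - 3*y^2 - z)
At (-2, -1, 1): (3, -14, 6).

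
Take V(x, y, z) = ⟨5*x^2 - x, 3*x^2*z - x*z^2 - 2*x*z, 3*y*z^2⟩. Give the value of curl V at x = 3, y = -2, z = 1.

(-12, 0, 15)

(∇×V)₁ = ∂V₃/∂y − ∂V₂/∂z = -3*x^2 + 2*x*z + 2*x + 3*z^2
(∇×V)₂ = ∂V₁/∂z − ∂V₃/∂x = 0
(∇×V)₃ = ∂V₂/∂x − ∂V₁/∂y = 6*x*z - z^2 - 2*z
∇×V = (-3*x^2 + 2*x*z + 2*x + 3*z^2, 0, 6*x*z - z^2 - 2*z)
At (3, -2, 1): (-12, 0, 15).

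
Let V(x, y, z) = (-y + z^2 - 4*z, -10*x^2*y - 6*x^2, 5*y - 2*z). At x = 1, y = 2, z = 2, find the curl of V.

(5, 0, -51)

(∇×V)₁ = ∂V₃/∂y − ∂V₂/∂z = 5
(∇×V)₂ = ∂V₁/∂z − ∂V₃/∂x = 2*z - 4
(∇×V)₃ = ∂V₂/∂x − ∂V₁/∂y = -20*x*y - 12*x + 1
∇×V = (5, 2*z - 4, -20*x*y - 12*x + 1)
At (1, 2, 2): (5, 0, -51).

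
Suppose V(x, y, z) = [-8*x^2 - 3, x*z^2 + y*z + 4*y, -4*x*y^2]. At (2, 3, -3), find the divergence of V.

∂V₁/∂x = -16*x
∂V₂/∂y = z + 4
∂V₃/∂z = 0
∇·V = -16*x + z + 4
At (2, 3, -3): -31.

-31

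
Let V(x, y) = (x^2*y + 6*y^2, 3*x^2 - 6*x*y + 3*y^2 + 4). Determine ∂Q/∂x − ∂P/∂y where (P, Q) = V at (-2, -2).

20

∂V₂/∂x = 6*x - 6*y
∂V₁/∂y = x^2 + 12*y
Scalar curl = -x^2 + 6*x - 18*y
At (-2, -2): 20.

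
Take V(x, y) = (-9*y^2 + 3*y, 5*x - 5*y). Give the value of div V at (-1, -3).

-5

∂V₁/∂x = 0
∂V₂/∂y = -5
∇·V = -5
At (-1, -3): -5.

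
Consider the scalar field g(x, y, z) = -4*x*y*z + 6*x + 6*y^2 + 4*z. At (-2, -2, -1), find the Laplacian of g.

12

∂²g/∂x² = 0
∂²g/∂y² = 12
∂²g/∂z² = 0
∇²g = 12
At (-2, -2, -1): 12.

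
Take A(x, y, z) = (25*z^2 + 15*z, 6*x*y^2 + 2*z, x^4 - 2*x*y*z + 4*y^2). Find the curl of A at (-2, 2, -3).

(2, -115, 24)

(∇×A)₁ = ∂A₃/∂y − ∂A₂/∂z = -2*x*z + 8*y - 2
(∇×A)₂ = ∂A₁/∂z − ∂A₃/∂x = -4*x^3 + 2*y*z + 50*z + 15
(∇×A)₃ = ∂A₂/∂x − ∂A₁/∂y = 6*y^2
∇×A = (-2*x*z + 8*y - 2, -4*x^3 + 2*y*z + 50*z + 15, 6*y^2)
At (-2, 2, -3): (2, -115, 24).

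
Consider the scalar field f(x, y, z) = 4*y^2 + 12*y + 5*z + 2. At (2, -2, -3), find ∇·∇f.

8

∂²f/∂x² = 0
∂²f/∂y² = 8
∂²f/∂z² = 0
∇²f = 8
At (2, -2, -3): 8.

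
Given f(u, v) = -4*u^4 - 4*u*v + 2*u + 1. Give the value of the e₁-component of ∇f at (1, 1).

(∇f)_1 = ∂f/∂u = -16*u^3 - 4*v + 2
At (1, 1): -18.

-18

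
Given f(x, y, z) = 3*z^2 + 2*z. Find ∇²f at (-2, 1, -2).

6

∂²f/∂x² = 0
∂²f/∂y² = 0
∂²f/∂z² = 6
∇²f = 6
At (-2, 1, -2): 6.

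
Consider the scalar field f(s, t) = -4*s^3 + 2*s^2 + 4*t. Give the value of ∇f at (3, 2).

∂f/∂s = -12*s^2 + 4*s
∂f/∂t = 4
∇f = (-12*s^2 + 4*s, 4)
At (3, 2): (-96, 4).

(-96, 4)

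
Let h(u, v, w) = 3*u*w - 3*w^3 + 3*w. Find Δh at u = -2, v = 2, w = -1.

∂²h/∂u² = 0
∂²h/∂v² = 0
∂²h/∂w² = -18*w
∇²h = -18*w
At (-2, 2, -1): 18.

18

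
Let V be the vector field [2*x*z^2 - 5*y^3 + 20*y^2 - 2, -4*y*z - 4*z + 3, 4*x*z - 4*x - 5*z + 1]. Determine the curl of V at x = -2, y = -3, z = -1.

(-8, 16, 255)

(∇×V)₁ = ∂V₃/∂y − ∂V₂/∂z = 4*y + 4
(∇×V)₂ = ∂V₁/∂z − ∂V₃/∂x = 4*x*z - 4*z + 4
(∇×V)₃ = ∂V₂/∂x − ∂V₁/∂y = 15*y^2 - 40*y
∇×V = (4*y + 4, 4*x*z - 4*z + 4, 15*y^2 - 40*y)
At (-2, -3, -1): (-8, 16, 255).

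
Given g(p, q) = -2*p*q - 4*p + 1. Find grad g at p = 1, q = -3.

(2, -2)

∂g/∂p = -2*q - 4
∂g/∂q = -2*p
∇g = (-2*q - 4, -2*p)
At (1, -3): (2, -2).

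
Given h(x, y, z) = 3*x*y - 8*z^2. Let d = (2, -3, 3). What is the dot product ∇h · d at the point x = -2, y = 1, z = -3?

168

∂h/∂x = 3*y
∂h/∂y = 3*x
∂h/∂z = -16*z
∇h at (-2, 1, -3) = (3, -6, 48)
∇h · d = (3)(2) + (-6)(-3) + (48)(3) = 168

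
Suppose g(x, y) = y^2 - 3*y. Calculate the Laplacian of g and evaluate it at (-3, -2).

2

∂²g/∂x² = 0
∂²g/∂y² = 2
∇²g = 2
At (-3, -2): 2.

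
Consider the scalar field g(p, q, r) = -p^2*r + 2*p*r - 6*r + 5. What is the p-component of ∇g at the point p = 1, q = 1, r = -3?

(∇g)_1 = ∂g/∂p = -2*p*r + 2*r
At (1, 1, -3): 0.

0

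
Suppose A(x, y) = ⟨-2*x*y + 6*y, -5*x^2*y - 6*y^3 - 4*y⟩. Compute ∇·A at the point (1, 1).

-29

∂A₁/∂x = -2*y
∂A₂/∂y = -5*x^2 - 18*y^2 - 4
∇·A = -5*x^2 - 18*y^2 - 2*y - 4
At (1, 1): -29.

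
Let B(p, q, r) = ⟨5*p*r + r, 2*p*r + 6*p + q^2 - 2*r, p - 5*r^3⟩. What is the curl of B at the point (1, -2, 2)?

(∇×B)₁ = ∂B₃/∂q − ∂B₂/∂r = -2*p + 2
(∇×B)₂ = ∂B₁/∂r − ∂B₃/∂p = 5*p
(∇×B)₃ = ∂B₂/∂p − ∂B₁/∂q = 2*r + 6
∇×B = (-2*p + 2, 5*p, 2*r + 6)
At (1, -2, 2): (0, 5, 10).

(0, 5, 10)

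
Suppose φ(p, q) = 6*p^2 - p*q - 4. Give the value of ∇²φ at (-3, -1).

12

∂²φ/∂p² = 12
∂²φ/∂q² = 0
∇²φ = 12
At (-3, -1): 12.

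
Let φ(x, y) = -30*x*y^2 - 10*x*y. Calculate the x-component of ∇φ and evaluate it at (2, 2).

(∇φ)_1 = ∂φ/∂x = -30*y^2 - 10*y
At (2, 2): -140.

-140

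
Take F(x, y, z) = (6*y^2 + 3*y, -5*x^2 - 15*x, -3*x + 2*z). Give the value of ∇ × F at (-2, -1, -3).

(∇×F)₁ = ∂F₃/∂y − ∂F₂/∂z = 0
(∇×F)₂ = ∂F₁/∂z − ∂F₃/∂x = 3
(∇×F)₃ = ∂F₂/∂x − ∂F₁/∂y = -10*x - 12*y - 18
∇×F = (0, 3, -10*x - 12*y - 18)
At (-2, -1, -3): (0, 3, 14).

(0, 3, 14)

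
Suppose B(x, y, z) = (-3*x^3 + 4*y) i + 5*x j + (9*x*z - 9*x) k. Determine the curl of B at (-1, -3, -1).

(0, 18, 1)

(∇×B)₁ = ∂B₃/∂y − ∂B₂/∂z = 0
(∇×B)₂ = ∂B₁/∂z − ∂B₃/∂x = -9*z + 9
(∇×B)₃ = ∂B₂/∂x − ∂B₁/∂y = 1
∇×B = (0, -9*z + 9, 1)
At (-1, -3, -1): (0, 18, 1).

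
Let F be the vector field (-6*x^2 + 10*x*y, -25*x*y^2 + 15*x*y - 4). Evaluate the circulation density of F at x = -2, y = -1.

∂F₂/∂x = -25*y^2 + 15*y
∂F₁/∂y = 10*x
Scalar curl = -10*x - 25*y^2 + 15*y
At (-2, -1): -20.

-20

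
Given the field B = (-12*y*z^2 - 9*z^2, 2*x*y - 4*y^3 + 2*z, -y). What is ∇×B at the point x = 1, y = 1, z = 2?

(-3, -84, 50)

(∇×B)₁ = ∂B₃/∂y − ∂B₂/∂z = -3
(∇×B)₂ = ∂B₁/∂z − ∂B₃/∂x = -24*y*z - 18*z
(∇×B)₃ = ∂B₂/∂x − ∂B₁/∂y = 2*y + 12*z^2
∇×B = (-3, -24*y*z - 18*z, 2*y + 12*z^2)
At (1, 1, 2): (-3, -84, 50).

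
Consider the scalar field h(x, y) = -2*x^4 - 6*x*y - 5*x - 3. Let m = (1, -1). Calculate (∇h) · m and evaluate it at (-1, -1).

∂h/∂x = -8*x^3 - 6*y - 5
∂h/∂y = -6*x
∇h at (-1, -1) = (9, 6)
∇h · m = (9)(1) + (6)(-1) = 3

3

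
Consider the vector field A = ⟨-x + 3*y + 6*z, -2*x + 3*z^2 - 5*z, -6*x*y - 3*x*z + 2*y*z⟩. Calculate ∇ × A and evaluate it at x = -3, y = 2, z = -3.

(35, 9, -5)

(∇×A)₁ = ∂A₃/∂y − ∂A₂/∂z = -6*x - 4*z + 5
(∇×A)₂ = ∂A₁/∂z − ∂A₃/∂x = 6*y + 3*z + 6
(∇×A)₃ = ∂A₂/∂x − ∂A₁/∂y = -5
∇×A = (-6*x - 4*z + 5, 6*y + 3*z + 6, -5)
At (-3, 2, -3): (35, 9, -5).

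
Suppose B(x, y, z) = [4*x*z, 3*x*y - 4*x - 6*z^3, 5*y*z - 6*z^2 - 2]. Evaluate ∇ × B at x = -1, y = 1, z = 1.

(∇×B)₁ = ∂B₃/∂y − ∂B₂/∂z = 18*z^2 + 5*z
(∇×B)₂ = ∂B₁/∂z − ∂B₃/∂x = 4*x
(∇×B)₃ = ∂B₂/∂x − ∂B₁/∂y = 3*y - 4
∇×B = (18*z^2 + 5*z, 4*x, 3*y - 4)
At (-1, 1, 1): (23, -4, -1).

(23, -4, -1)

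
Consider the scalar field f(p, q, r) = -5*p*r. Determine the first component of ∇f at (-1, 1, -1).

5

(∇f)_1 = ∂f/∂p = -5*r
At (-1, 1, -1): 5.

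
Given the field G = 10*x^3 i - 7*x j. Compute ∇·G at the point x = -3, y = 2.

∂G₁/∂x = 30*x^2
∂G₂/∂y = 0
∇·G = 30*x^2
At (-3, 2): 270.

270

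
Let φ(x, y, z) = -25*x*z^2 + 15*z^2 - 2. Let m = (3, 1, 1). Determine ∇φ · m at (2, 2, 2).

-440

∂φ/∂x = -25*z^2
∂φ/∂y = 0
∂φ/∂z = -50*x*z + 30*z
∇φ at (2, 2, 2) = (-100, 0, -140)
∇φ · m = (-100)(3) + (0)(1) + (-140)(1) = -440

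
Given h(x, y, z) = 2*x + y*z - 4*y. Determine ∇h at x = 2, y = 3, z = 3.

(2, -1, 3)

∂h/∂x = 2
∂h/∂y = z - 4
∂h/∂z = y
∇h = (2, z - 4, y)
At (2, 3, 3): (2, -1, 3).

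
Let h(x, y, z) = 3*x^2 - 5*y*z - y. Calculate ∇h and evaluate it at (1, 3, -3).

(6, 14, -15)

∂h/∂x = 6*x
∂h/∂y = -5*z - 1
∂h/∂z = -5*y
∇h = (6*x, -5*z - 1, -5*y)
At (1, 3, -3): (6, 14, -15).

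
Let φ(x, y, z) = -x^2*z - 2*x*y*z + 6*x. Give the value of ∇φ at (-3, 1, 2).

(14, 12, -3)

∂φ/∂x = -2*x*z - 2*y*z + 6
∂φ/∂y = -2*x*z
∂φ/∂z = -x^2 - 2*x*y
∇φ = (-2*x*z - 2*y*z + 6, -2*x*z, -x^2 - 2*x*y)
At (-3, 1, 2): (14, 12, -3).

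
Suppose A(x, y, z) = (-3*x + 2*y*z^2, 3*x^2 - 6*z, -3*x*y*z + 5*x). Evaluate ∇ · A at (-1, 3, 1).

∂A₁/∂x = -3
∂A₂/∂y = 0
∂A₃/∂z = -3*x*y
∇·A = -3*x*y - 3
At (-1, 3, 1): 6.

6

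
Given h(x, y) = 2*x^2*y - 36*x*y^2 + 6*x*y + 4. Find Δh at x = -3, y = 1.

220

∂²h/∂x² = 4*y
∂²h/∂y² = -72*x
∇²h = -72*x + 4*y
At (-3, 1): 220.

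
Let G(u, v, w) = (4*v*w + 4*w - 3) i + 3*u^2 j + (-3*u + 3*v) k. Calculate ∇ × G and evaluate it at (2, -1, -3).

(∇×G)₁ = ∂G₃/∂v − ∂G₂/∂w = 3
(∇×G)₂ = ∂G₁/∂w − ∂G₃/∂u = 4*v + 7
(∇×G)₃ = ∂G₂/∂u − ∂G₁/∂v = 6*u - 4*w
∇×G = (3, 4*v + 7, 6*u - 4*w)
At (2, -1, -3): (3, 3, 24).

(3, 3, 24)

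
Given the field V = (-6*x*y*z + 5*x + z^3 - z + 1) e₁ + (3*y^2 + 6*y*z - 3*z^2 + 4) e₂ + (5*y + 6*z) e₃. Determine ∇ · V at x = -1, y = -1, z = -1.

-7

∂V₁/∂x = -6*y*z + 5
∂V₂/∂y = 6*y + 6*z
∂V₃/∂z = 6
∇·V = -6*y*z + 6*y + 6*z + 11
At (-1, -1, -1): -7.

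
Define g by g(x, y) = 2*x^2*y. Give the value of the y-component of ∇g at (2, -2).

8

(∇g)_2 = ∂g/∂y = 2*x^2
At (2, -2): 8.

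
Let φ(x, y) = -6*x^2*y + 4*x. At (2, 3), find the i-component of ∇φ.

-68

(∇φ)_1 = ∂φ/∂x = -12*x*y + 4
At (2, 3): -68.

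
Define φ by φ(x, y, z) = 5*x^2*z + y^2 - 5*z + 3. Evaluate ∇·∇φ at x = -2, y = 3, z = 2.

22

∂²φ/∂x² = 10*z
∂²φ/∂y² = 2
∂²φ/∂z² = 0
∇²φ = 10*z + 2
At (-2, 3, 2): 22.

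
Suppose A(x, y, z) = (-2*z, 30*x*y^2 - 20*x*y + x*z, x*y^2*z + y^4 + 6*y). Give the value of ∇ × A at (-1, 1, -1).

(∇×A)₁ = ∂A₃/∂y − ∂A₂/∂z = 2*x*y*z - x + 4*y^3 + 6
(∇×A)₂ = ∂A₁/∂z − ∂A₃/∂x = -y^2*z - 2
(∇×A)₃ = ∂A₂/∂x − ∂A₁/∂y = 30*y^2 - 20*y + z
∇×A = (2*x*y*z - x + 4*y^3 + 6, -y^2*z - 2, 30*y^2 - 20*y + z)
At (-1, 1, -1): (13, -1, 9).

(13, -1, 9)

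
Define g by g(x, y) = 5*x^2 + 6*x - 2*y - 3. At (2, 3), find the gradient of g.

∂g/∂x = 10*x + 6
∂g/∂y = -2
∇g = (10*x + 6, -2)
At (2, 3): (26, -2).

(26, -2)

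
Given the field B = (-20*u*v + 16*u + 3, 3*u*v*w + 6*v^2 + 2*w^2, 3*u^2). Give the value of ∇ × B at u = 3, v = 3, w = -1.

(-23, -18, 51)

(∇×B)₁ = ∂B₃/∂v − ∂B₂/∂w = -3*u*v - 4*w
(∇×B)₂ = ∂B₁/∂w − ∂B₃/∂u = -6*u
(∇×B)₃ = ∂B₂/∂u − ∂B₁/∂v = 20*u + 3*v*w
∇×B = (-3*u*v - 4*w, -6*u, 20*u + 3*v*w)
At (3, 3, -1): (-23, -18, 51).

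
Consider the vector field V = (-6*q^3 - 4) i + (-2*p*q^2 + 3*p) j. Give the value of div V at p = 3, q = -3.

36

∂V₁/∂p = 0
∂V₂/∂q = -4*p*q
∇·V = -4*p*q
At (3, -3): 36.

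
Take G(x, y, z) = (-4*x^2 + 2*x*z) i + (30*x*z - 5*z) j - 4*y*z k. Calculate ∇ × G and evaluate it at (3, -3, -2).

(-77, 6, -60)

(∇×G)₁ = ∂G₃/∂y − ∂G₂/∂z = -30*x - 4*z + 5
(∇×G)₂ = ∂G₁/∂z − ∂G₃/∂x = 2*x
(∇×G)₃ = ∂G₂/∂x − ∂G₁/∂y = 30*z
∇×G = (-30*x - 4*z + 5, 2*x, 30*z)
At (3, -3, -2): (-77, 6, -60).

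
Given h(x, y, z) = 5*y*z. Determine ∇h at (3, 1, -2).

∂h/∂x = 0
∂h/∂y = 5*z
∂h/∂z = 5*y
∇h = (0, 5*z, 5*y)
At (3, 1, -2): (0, -10, 5).

(0, -10, 5)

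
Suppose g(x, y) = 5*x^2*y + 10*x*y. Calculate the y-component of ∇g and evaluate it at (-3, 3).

(∇g)_2 = ∂g/∂y = 5*x^2 + 10*x
At (-3, 3): 15.

15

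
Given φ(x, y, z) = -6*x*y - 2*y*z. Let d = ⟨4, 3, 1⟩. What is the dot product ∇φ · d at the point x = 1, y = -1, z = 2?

-4

∂φ/∂x = -6*y
∂φ/∂y = -6*x - 2*z
∂φ/∂z = -2*y
∇φ at (1, -1, 2) = (6, -10, 2)
∇φ · d = (6)(4) + (-10)(3) + (2)(1) = -4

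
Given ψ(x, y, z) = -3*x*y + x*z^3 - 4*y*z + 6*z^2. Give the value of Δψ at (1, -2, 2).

24

∂²ψ/∂x² = 0
∂²ψ/∂y² = 0
∂²ψ/∂z² = 6*(x*z + 2)
∇²ψ = 6*x*z + 12
At (1, -2, 2): 24.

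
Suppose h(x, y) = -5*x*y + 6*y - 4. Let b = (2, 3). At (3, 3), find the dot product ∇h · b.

-57

∂h/∂x = -5*y
∂h/∂y = -5*x + 6
∇h at (3, 3) = (-15, -9)
∇h · b = (-15)(2) + (-9)(3) = -57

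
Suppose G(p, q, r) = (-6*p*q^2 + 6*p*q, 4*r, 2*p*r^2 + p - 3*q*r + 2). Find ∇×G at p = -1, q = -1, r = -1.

(∇×G)₁ = ∂G₃/∂q − ∂G₂/∂r = -3*r - 4
(∇×G)₂ = ∂G₁/∂r − ∂G₃/∂p = -2*r^2 - 1
(∇×G)₃ = ∂G₂/∂p − ∂G₁/∂q = 12*p*q - 6*p
∇×G = (-3*r - 4, -2*r^2 - 1, 12*p*q - 6*p)
At (-1, -1, -1): (-1, -3, 18).

(-1, -3, 18)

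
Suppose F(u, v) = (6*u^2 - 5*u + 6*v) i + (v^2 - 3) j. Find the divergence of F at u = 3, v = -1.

∂F₁/∂u = 12*u - 5
∂F₂/∂v = 2*v
∇·F = 12*u + 2*v - 5
At (3, -1): 29.

29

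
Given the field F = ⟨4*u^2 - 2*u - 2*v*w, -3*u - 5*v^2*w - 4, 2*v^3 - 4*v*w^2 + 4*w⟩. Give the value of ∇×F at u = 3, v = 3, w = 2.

(∇×F)₁ = ∂F₃/∂v − ∂F₂/∂w = 11*v^2 - 4*w^2
(∇×F)₂ = ∂F₁/∂w − ∂F₃/∂u = -2*v
(∇×F)₃ = ∂F₂/∂u − ∂F₁/∂v = 2*w - 3
∇×F = (11*v^2 - 4*w^2, -2*v, 2*w - 3)
At (3, 3, 2): (83, -6, 1).

(83, -6, 1)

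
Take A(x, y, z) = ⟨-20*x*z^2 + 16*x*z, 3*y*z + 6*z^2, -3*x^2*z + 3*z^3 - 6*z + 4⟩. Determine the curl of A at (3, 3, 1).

(-21, -54, 0)

(∇×A)₁ = ∂A₃/∂y − ∂A₂/∂z = -3*y - 12*z
(∇×A)₂ = ∂A₁/∂z − ∂A₃/∂x = -34*x*z + 16*x
(∇×A)₃ = ∂A₂/∂x − ∂A₁/∂y = 0
∇×A = (-3*y - 12*z, -34*x*z + 16*x, 0)
At (3, 3, 1): (-21, -54, 0).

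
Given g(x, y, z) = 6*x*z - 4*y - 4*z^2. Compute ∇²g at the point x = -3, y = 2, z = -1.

∂²g/∂x² = 0
∂²g/∂y² = 0
∂²g/∂z² = -8
∇²g = -8
At (-3, 2, -1): -8.

-8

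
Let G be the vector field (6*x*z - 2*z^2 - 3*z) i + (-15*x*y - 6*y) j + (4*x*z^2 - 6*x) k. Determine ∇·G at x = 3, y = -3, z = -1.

∂G₁/∂x = 6*z
∂G₂/∂y = -15*x - 6
∂G₃/∂z = 8*x*z
∇·G = 8*x*z - 15*x + 6*z - 6
At (3, -3, -1): -81.

-81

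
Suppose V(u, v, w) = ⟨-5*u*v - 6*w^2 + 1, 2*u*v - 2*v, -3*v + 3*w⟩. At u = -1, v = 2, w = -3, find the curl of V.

(∇×V)₁ = ∂V₃/∂v − ∂V₂/∂w = -3
(∇×V)₂ = ∂V₁/∂w − ∂V₃/∂u = -12*w
(∇×V)₃ = ∂V₂/∂u − ∂V₁/∂v = 5*u + 2*v
∇×V = (-3, -12*w, 5*u + 2*v)
At (-1, 2, -3): (-3, 36, -1).

(-3, 36, -1)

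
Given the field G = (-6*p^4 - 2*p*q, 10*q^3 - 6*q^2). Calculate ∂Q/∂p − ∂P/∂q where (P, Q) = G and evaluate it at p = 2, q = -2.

∂G₂/∂p = 0
∂G₁/∂q = -2*p
Scalar curl = 2*p
At (2, -2): 4.

4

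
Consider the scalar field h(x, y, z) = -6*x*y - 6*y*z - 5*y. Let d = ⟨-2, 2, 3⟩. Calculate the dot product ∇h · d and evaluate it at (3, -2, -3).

2

∂h/∂x = -6*y
∂h/∂y = -6*x - 6*z - 5
∂h/∂z = -6*y
∇h at (3, -2, -3) = (12, -5, 12)
∇h · d = (12)(-2) + (-5)(2) + (12)(3) = 2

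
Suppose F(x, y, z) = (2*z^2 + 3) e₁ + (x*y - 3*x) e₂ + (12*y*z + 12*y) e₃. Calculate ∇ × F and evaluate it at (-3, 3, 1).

(∇×F)₁ = ∂F₃/∂y − ∂F₂/∂z = 12*z + 12
(∇×F)₂ = ∂F₁/∂z − ∂F₃/∂x = 4*z
(∇×F)₃ = ∂F₂/∂x − ∂F₁/∂y = y - 3
∇×F = (12*z + 12, 4*z, y - 3)
At (-3, 3, 1): (24, 4, 0).

(24, 4, 0)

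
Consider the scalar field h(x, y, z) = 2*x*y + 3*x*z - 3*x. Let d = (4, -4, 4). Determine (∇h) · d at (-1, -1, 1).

∂h/∂x = 2*y + 3*z - 3
∂h/∂y = 2*x
∂h/∂z = 3*x
∇h at (-1, -1, 1) = (-2, -2, -3)
∇h · d = (-2)(4) + (-2)(-4) + (-3)(4) = -12

-12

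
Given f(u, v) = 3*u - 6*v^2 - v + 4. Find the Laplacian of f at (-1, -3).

∂²f/∂u² = 0
∂²f/∂v² = -12
∇²f = -12
At (-1, -3): -12.

-12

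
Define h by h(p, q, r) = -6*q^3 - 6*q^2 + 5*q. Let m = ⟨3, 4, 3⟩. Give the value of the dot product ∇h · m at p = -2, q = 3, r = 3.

-772

∂h/∂p = 0
∂h/∂q = -18*q^2 - 12*q + 5
∂h/∂r = 0
∇h at (-2, 3, 3) = (0, -193, 0)
∇h · m = (0)(3) + (-193)(4) + (0)(3) = -772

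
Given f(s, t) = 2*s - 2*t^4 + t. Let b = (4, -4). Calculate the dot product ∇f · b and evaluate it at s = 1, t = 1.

∂f/∂s = 2
∂f/∂t = -8*t^3 + 1
∇f at (1, 1) = (2, -7)
∇f · b = (2)(4) + (-7)(-4) = 36

36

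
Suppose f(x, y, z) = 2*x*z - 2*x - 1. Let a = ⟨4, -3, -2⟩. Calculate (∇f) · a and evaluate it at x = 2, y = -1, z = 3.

∂f/∂x = 2*z - 2
∂f/∂y = 0
∂f/∂z = 2*x
∇f at (2, -1, 3) = (4, 0, 4)
∇f · a = (4)(4) + (0)(-3) + (4)(-2) = 8

8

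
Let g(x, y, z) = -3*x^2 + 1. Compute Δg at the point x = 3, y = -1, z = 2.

-6

∂²g/∂x² = -6
∂²g/∂y² = 0
∂²g/∂z² = 0
∇²g = -6
At (3, -1, 2): -6.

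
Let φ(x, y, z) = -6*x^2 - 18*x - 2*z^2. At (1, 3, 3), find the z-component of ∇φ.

(∇φ)_3 = ∂φ/∂z = -4*z
At (1, 3, 3): -12.

-12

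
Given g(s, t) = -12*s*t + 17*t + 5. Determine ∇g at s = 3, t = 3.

∂g/∂s = -12*t
∂g/∂t = -12*s + 17
∇g = (-12*t, -12*s + 17)
At (3, 3): (-36, -19).

(-36, -19)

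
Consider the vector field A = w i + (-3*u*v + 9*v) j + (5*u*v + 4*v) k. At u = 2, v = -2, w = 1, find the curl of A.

(14, 11, 6)

(∇×A)₁ = ∂A₃/∂v − ∂A₂/∂w = 5*u + 4
(∇×A)₂ = ∂A₁/∂w − ∂A₃/∂u = -5*v + 1
(∇×A)₃ = ∂A₂/∂u − ∂A₁/∂v = -3*v
∇×A = (5*u + 4, -5*v + 1, -3*v)
At (2, -2, 1): (14, 11, 6).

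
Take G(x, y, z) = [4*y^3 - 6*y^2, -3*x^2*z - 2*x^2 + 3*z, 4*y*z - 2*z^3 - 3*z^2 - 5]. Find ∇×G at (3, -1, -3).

(12, 0, 18)

(∇×G)₁ = ∂G₃/∂y − ∂G₂/∂z = 3*x^2 + 4*z - 3
(∇×G)₂ = ∂G₁/∂z − ∂G₃/∂x = 0
(∇×G)₃ = ∂G₂/∂x − ∂G₁/∂y = -6*x*z - 4*x - 12*y^2 + 12*y
∇×G = (3*x^2 + 4*z - 3, 0, -6*x*z - 4*x - 12*y^2 + 12*y)
At (3, -1, -3): (12, 0, 18).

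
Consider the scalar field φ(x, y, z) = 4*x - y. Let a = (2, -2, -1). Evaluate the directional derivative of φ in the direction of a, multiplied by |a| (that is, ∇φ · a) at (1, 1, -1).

∂φ/∂x = 4
∂φ/∂y = -1
∂φ/∂z = 0
∇φ at (1, 1, -1) = (4, -1, 0)
∇φ · a = (4)(2) + (-1)(-2) + (0)(-1) = 10

10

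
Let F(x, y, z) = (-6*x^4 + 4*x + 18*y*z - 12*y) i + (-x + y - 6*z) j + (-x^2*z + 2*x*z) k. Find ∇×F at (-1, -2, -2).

(∇×F)₁ = ∂F₃/∂y − ∂F₂/∂z = 6
(∇×F)₂ = ∂F₁/∂z − ∂F₃/∂x = 2*x*z + 18*y - 2*z
(∇×F)₃ = ∂F₂/∂x − ∂F₁/∂y = -18*z + 11
∇×F = (6, 2*x*z + 18*y - 2*z, -18*z + 11)
At (-1, -2, -2): (6, -28, 47).

(6, -28, 47)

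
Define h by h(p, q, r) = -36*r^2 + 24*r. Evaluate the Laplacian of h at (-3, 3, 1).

-72

∂²h/∂p² = 0
∂²h/∂q² = 0
∂²h/∂r² = -72
∇²h = -72
At (-3, 3, 1): -72.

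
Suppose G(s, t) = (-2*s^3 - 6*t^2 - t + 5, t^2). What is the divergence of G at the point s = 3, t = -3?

∂G₁/∂s = -6*s^2
∂G₂/∂t = 2*t
∇·G = -6*s^2 + 2*t
At (3, -3): -60.

-60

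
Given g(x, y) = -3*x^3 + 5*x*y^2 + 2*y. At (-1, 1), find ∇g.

(-4, -8)

∂g/∂x = -9*x^2 + 5*y^2
∂g/∂y = 10*x*y + 2
∇g = (-9*x^2 + 5*y^2, 10*x*y + 2)
At (-1, 1): (-4, -8).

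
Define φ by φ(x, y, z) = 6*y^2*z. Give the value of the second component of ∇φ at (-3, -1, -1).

12

(∇φ)_2 = ∂φ/∂y = 12*y*z
At (-3, -1, -1): 12.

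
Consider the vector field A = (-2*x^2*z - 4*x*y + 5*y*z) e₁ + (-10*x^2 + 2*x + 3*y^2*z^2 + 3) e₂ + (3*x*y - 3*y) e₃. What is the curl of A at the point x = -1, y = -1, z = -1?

(0, -4, 23)

(∇×A)₁ = ∂A₃/∂y − ∂A₂/∂z = 3*x - 6*y^2*z - 3
(∇×A)₂ = ∂A₁/∂z − ∂A₃/∂x = -2*x^2 + 2*y
(∇×A)₃ = ∂A₂/∂x − ∂A₁/∂y = -16*x - 5*z + 2
∇×A = (3*x - 6*y^2*z - 3, -2*x^2 + 2*y, -16*x - 5*z + 2)
At (-1, -1, -1): (0, -4, 23).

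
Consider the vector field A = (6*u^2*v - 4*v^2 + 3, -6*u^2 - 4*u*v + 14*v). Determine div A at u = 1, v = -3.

-26

∂A₁/∂u = 12*u*v
∂A₂/∂v = -4*u + 14
∇·A = 12*u*v - 4*u + 14
At (1, -3): -26.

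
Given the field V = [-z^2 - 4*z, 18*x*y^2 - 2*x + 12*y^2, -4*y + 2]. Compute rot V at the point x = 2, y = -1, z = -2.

(∇×V)₁ = ∂V₃/∂y − ∂V₂/∂z = -4
(∇×V)₂ = ∂V₁/∂z − ∂V₃/∂x = -2*z - 4
(∇×V)₃ = ∂V₂/∂x − ∂V₁/∂y = 18*y^2 - 2
∇×V = (-4, -2*z - 4, 18*y^2 - 2)
At (2, -1, -2): (-4, 0, 16).

(-4, 0, 16)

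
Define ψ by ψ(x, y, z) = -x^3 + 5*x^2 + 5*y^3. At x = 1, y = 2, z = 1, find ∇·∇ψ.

∂²ψ/∂x² = 2*(-3*x + 5)
∂²ψ/∂y² = 30*y
∂²ψ/∂z² = 0
∇²ψ = -6*x + 30*y + 10
At (1, 2, 1): 64.

64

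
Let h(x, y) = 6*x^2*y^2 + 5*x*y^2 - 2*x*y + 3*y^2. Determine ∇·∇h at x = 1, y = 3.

136

∂²h/∂x² = 12*y^2
∂²h/∂y² = 2*(6*x^2 + 5*x + 3)
∇²h = 12*x^2 + 10*x + 12*y^2 + 6
At (1, 3): 136.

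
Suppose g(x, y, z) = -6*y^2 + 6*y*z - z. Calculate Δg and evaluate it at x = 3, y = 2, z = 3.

∂²g/∂x² = 0
∂²g/∂y² = -12
∂²g/∂z² = 0
∇²g = -12
At (3, 2, 3): -12.

-12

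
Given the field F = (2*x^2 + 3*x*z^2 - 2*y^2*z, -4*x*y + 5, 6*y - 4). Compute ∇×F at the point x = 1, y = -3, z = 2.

(∇×F)₁ = ∂F₃/∂y − ∂F₂/∂z = 6
(∇×F)₂ = ∂F₁/∂z − ∂F₃/∂x = 6*x*z - 2*y^2
(∇×F)₃ = ∂F₂/∂x − ∂F₁/∂y = 4*y*z - 4*y
∇×F = (6, 6*x*z - 2*y^2, 4*y*z - 4*y)
At (1, -3, 2): (6, -6, -12).

(6, -6, -12)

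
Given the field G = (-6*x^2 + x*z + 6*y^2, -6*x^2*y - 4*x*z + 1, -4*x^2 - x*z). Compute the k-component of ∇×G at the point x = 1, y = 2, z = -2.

-40

(∇×G)_3 = ∂G₂/∂x − ∂G₁/∂y
= -12*x*y - 4*z − (12*y)
= -12*x*y - 12*y - 4*z
At (1, 2, -2): -40.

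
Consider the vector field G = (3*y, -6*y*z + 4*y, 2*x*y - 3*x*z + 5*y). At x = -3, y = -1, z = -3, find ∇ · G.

∂G₁/∂x = 0
∂G₂/∂y = -6*z + 4
∂G₃/∂z = -3*x
∇·G = -3*x - 6*z + 4
At (-3, -1, -3): 31.

31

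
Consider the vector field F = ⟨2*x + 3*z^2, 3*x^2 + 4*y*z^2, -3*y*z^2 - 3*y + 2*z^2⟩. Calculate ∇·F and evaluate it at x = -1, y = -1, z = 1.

∂F₁/∂x = 2
∂F₂/∂y = 4*z^2
∂F₃/∂z = -6*y*z + 4*z
∇·F = -6*y*z + 4*z^2 + 4*z + 2
At (-1, -1, 1): 16.

16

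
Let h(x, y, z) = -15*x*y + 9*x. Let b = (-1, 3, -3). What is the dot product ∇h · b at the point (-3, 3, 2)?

∂h/∂x = -15*y + 9
∂h/∂y = -15*x
∂h/∂z = 0
∇h at (-3, 3, 2) = (-36, 45, 0)
∇h · b = (-36)(-1) + (45)(3) + (0)(-3) = 171

171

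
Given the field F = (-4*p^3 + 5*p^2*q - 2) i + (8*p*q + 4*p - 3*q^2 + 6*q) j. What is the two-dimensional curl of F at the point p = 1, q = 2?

∂F₂/∂p = 8*q + 4
∂F₁/∂q = 5*p^2
Scalar curl = -5*p^2 + 8*q + 4
At (1, 2): 15.

15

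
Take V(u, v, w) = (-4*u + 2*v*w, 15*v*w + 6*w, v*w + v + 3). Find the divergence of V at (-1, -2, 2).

∂V₁/∂u = -4
∂V₂/∂v = 15*w
∂V₃/∂w = v
∇·V = v + 15*w - 4
At (-1, -2, 2): 24.

24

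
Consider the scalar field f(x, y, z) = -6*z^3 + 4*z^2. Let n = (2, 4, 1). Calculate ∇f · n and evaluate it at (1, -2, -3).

∂f/∂x = 0
∂f/∂y = 0
∂f/∂z = -18*z^2 + 8*z
∇f at (1, -2, -3) = (0, 0, -186)
∇f · n = (0)(2) + (0)(4) + (-186)(1) = -186

-186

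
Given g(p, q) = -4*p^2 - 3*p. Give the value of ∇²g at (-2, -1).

∂²g/∂p² = -8
∂²g/∂q² = 0
∇²g = -8
At (-2, -1): -8.

-8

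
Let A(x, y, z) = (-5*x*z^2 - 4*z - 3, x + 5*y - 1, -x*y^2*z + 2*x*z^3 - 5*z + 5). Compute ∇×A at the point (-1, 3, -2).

(∇×A)₁ = ∂A₃/∂y − ∂A₂/∂z = -2*x*y*z
(∇×A)₂ = ∂A₁/∂z − ∂A₃/∂x = -10*x*z + y^2*z - 2*z^3 - 4
(∇×A)₃ = ∂A₂/∂x − ∂A₁/∂y = 1
∇×A = (-2*x*y*z, -10*x*z + y^2*z - 2*z^3 - 4, 1)
At (-1, 3, -2): (-12, -26, 1).

(-12, -26, 1)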